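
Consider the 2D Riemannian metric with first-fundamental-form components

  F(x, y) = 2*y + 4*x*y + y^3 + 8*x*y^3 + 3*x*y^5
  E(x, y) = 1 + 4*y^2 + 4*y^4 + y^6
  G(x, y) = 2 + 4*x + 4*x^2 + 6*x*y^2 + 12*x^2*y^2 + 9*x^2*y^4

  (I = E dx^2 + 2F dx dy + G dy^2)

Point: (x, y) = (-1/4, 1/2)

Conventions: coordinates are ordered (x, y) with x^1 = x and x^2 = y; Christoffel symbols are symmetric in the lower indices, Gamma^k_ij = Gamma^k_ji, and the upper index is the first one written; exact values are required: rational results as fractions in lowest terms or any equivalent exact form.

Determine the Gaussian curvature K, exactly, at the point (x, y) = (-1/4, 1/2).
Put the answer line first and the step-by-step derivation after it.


Answer: K = -4096/3025

E = 145/64, F = 45/128, G = 281/256, EG - F^2 = 605/256 at the point
E_x = 0, E_y = 99/16, F_x = 99/32, F_y = 1/64, G_x = 55/32, G_y = -15/32
E_yy = 175/8, F_xy = 175/16, G_xx = 121/8
Evaluate Brioschi's two determinant matrices M1, M2 and divide by (EG - F^2)^2.
M1 = [[-E_yy/2 + F_xy - G_xx/2, E_x/2, F_x - E_y/2], [F_y - G_x/2, E, F], [G_y/2, F, G]] = [[-121/16, 0, 0], [-27/32, 145/64, 45/128], [-15/64, 45/128, 281/256]]; det M1 = -73205/4096
M2 = [[0, E_y/2, G_x/2], [E_y/2, E, F], [G_x/2, F, G]] = [[0, 99/32, 55/64], [99/32, 145/64, 45/128], [55/64, 45/128, 281/256]]; det M2 = -42229/4096
det M1 - det M2 = -121/16; K = -121/16 / (605/256)^2 = -4096/3025


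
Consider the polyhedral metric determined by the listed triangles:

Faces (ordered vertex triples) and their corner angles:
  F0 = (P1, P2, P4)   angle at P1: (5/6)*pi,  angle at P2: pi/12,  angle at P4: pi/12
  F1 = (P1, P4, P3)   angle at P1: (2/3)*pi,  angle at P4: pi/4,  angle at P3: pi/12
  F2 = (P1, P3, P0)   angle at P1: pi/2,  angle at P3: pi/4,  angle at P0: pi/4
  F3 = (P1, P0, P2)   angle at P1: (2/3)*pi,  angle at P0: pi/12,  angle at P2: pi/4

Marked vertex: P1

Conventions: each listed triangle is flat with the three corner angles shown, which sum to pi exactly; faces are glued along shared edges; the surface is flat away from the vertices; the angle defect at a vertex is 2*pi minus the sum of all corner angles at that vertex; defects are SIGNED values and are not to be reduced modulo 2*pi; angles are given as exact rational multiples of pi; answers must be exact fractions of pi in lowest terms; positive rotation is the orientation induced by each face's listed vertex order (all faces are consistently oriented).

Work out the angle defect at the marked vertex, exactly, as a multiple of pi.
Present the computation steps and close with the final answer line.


Sum of corner angles at P1: (8/3)*pi
defect = 2*pi - (8/3)*pi

Answer: defect(P1) = (-2/3)*pi


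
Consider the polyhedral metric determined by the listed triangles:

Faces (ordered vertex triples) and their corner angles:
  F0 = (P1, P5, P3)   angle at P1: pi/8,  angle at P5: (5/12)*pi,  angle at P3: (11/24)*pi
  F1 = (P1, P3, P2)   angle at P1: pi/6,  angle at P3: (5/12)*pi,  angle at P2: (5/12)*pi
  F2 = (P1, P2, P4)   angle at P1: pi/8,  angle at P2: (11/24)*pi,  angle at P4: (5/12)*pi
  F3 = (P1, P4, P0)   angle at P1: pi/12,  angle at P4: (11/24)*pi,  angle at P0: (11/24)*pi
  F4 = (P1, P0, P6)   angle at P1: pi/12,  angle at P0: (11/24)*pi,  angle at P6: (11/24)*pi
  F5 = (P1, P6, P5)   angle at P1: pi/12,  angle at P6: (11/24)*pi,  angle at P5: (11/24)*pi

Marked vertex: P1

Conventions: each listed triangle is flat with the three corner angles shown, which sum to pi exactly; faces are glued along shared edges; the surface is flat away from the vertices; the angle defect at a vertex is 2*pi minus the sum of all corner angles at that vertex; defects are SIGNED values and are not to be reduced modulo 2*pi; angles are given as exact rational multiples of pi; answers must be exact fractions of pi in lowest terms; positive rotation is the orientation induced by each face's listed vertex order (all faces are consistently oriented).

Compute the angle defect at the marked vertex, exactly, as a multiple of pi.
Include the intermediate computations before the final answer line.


Sum of corner angles at P1: (2/3)*pi
defect = 2*pi - (2/3)*pi

Answer: defect(P1) = (4/3)*pi


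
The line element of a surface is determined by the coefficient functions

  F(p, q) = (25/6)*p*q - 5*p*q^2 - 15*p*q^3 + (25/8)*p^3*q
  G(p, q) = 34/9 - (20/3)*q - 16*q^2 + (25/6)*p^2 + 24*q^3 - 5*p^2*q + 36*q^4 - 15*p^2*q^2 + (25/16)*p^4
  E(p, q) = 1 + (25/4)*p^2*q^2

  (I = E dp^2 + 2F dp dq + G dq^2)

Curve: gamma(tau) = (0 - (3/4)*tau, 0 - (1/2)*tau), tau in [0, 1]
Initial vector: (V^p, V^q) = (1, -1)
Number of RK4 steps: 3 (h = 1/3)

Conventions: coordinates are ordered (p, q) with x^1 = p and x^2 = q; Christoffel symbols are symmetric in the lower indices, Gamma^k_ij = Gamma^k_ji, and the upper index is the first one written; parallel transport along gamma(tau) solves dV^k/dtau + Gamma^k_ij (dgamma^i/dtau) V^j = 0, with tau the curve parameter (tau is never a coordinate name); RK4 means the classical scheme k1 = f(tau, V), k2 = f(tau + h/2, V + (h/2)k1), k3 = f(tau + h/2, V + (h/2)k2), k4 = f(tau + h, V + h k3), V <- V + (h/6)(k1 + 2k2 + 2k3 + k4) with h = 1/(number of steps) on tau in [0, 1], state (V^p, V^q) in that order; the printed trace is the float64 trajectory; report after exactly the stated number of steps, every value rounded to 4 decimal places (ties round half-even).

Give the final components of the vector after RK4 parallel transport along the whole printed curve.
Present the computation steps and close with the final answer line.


gamma'(tau) = (-3/4, -1/2); f(tau, V)^k = -Gamma^k_ij(gamma(tau)) gamma'^i(tau) V^j; h = 1/3; intermediate values shown to 6 dp
curve data and Christoffel symbols at the stage parameters:
  tau = 0.000000: gamma = (0.000000, 0.000000), gamma' = (-0.750000, -0.500000); Gamma_ppp = 0.000000, Gamma_ppq = 0.000000, Gamma_pqq = 0.000000, Gamma_qpp = 0.000000, Gamma_qpq = 0.000000, Gamma_qqq = -0.882353
  tau = 0.166667: gamma = (-0.125000, -0.083333), gamma' = (-0.750000, -0.500000); Gamma_ppp = -0.001267, Gamma_ppq = -0.001901, Gamma_pqq = -0.006083, Gamma_qpp = -0.088139, Gamma_qpq = -0.132208, Gamma_qqq = -0.423067
  tau = 0.333333: gamma = (-0.250000, -0.166667), gamma' = (-0.750000, -0.500000); Gamma_ppp = -0.009305, Gamma_ppq = -0.013957, Gamma_pqq = 0.000000, Gamma_qpp = -0.170744, Gamma_qpq = -0.256116, Gamma_qqq = 0.000000
  tau = 0.500000: gamma = (-0.375000, -0.250000), gamma' = (-0.750000, -0.500000); Gamma_ppp = -0.029738, Gamma_ppq = -0.044607, Gamma_pqq = 0.047581, Gamma_qpp = -0.249636, Gamma_qpq = -0.374455, Gamma_qqq = 0.399418
  tau = 0.666667: gamma = (-0.500000, -0.333333), gamma' = (-0.750000, -0.500000); Gamma_ppp = -0.068207, Gamma_ppq = -0.102311, Gamma_pqq = 0.163697, Gamma_qpp = -0.323983, Gamma_qpq = -0.485975, Gamma_qqq = 0.777560
  tau = 0.833333: gamma = (-0.625000, -0.416667), gamma' = (-0.750000, -0.500000); Gamma_ppp = -0.130088, Gamma_ppq = -0.195132, Gamma_pqq = 0.374653, Gamma_qpp = -0.388962, Gamma_qpq = -0.583443, Gamma_qqq = 1.120211
  tau = 1.000000: gamma = (-0.750000, -0.500000), gamma' = (-0.750000, -0.500000); Gamma_ppp = -0.218022, Gamma_ppq = -0.327033, Gamma_pqq = 0.697671, Gamma_qpp = -0.434833, Gamma_qpq = -0.652250, Gamma_qqq = 1.391466
step 0: V^p = 1.0000, V^q = -1.0000
step 1: k1 = (0.000000, 0.441176), k2 = (0.002238, 0.155636), k3 = (0.002450, 0.170373), k4 = (-0.004095, -0.075147); V <- V + (h/6)(k1 + 2k2 + 2k3 + k4): V^p = 1.0003, V^q = -0.9434
step 2: k1 = (-0.004085, -0.074968), k2 = (-0.035351, -0.296753), k3 = (-0.034761, -0.291802), k4 = (-0.106479, -0.505774); V <- V + (h/6)(k1 + 2k2 + 2k3 + k4): V^p = 0.9864, V^q = -1.0411
step 3: k1 = (-0.106241, -0.504644), k2 = (-0.235123, -0.703018), k3 = (-0.232287, -0.694537), k4 = (-0.429043, -0.855703); V <- V + (h/6)(k1 + 2k2 + 2k3 + k4): V^p = 0.9047, V^q = -1.2720

Answer: V^p = 0.9047, V^q = -1.2720


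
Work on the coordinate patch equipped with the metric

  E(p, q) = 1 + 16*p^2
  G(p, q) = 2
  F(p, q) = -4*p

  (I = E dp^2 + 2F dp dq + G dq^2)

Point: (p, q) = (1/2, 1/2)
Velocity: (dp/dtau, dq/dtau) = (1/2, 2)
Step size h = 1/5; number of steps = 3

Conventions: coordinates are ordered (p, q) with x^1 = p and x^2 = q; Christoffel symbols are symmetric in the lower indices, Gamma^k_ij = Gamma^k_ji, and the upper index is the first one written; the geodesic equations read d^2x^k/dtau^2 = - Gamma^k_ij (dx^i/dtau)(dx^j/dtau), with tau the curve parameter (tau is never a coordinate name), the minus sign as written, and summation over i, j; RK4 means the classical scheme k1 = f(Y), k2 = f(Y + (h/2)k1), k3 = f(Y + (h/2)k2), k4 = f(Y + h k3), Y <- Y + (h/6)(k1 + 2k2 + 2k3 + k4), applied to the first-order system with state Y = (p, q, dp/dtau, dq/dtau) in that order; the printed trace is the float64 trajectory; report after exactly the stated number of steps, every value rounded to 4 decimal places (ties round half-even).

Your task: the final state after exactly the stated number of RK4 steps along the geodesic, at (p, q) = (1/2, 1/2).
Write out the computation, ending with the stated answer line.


f(Y) = (dp/dtau, dq/dtau, -Gamma^p_ij Y'^i Y'^j, -Gamma^q_ij Y'^i Y'^j) with the Gammas evaluated at the stage position; h = 0.200000; intermediate values shown to 6 dp
step 0: p = 0.5000, q = 0.5000, dp/dtau = 0.5000, dq/dtau = 2.0000
step 1:
  k1: at (p, q) = (0.500000, 0.500000), (dp/dtau, dq/dtau) = (0.500000, 2.000000); Gamma_ppp = 1.333333, Gamma_ppq = 0.000000, Gamma_pqq = 0.000000, Gamma_qpp = -0.666667, Gamma_qpq = 0.000000, Gamma_qqq = 0.000000; k1 = (0.500000, 2.000000, -0.333333, 0.166667)
  k2: at (p, q) = (0.550000, 0.700000), (dp/dtau, dq/dtau) = (0.466667, 2.016667); Gamma_ppp = 1.286550, Gamma_ppq = 0.000000, Gamma_pqq = 0.000000, Gamma_qpp = -0.584795, Gamma_qpq = 0.000000, Gamma_qqq = 0.000000; k2 = (0.466667, 2.016667, -0.280182, 0.127355)
  k3: at (p, q) = (0.546667, 0.701667), (dp/dtau, dq/dtau) = (0.471982, 2.012736); Gamma_ppp = 1.289781, Gamma_ppq = 0.000000, Gamma_pqq = 0.000000, Gamma_qpp = -0.589839, Gamma_qpq = 0.000000, Gamma_qqq = 0.000000; k3 = (0.471982, 2.012736, -0.287321, 0.131397)
  k4: at (p, q) = (0.594396, 0.902547), (dp/dtau, dq/dtau) = (0.442536, 2.026279); Gamma_ppp = 1.242709, Gamma_ppq = 0.000000, Gamma_pqq = 0.000000, Gamma_qpp = -0.522677, Gamma_qpq = 0.000000, Gamma_qqq = 0.000000; k4 = (0.442536, 2.026279, -0.243370, 0.102360)
  Y <- Y + (h/6)(k1 + 2k2 + 2k3 + k4): p = 0.5940, q = 0.9028, dp/dtau = 0.4429, dq/dtau = 2.0262
step 2:
  k1: at (p, q) = (0.593994, 0.902836), (dp/dtau, dq/dtau) = (0.442943, 2.026218); Gamma_ppp = 1.243110, Gamma_ppq = 0.000000, Gamma_pqq = 0.000000, Gamma_qpp = -0.523199, Gamma_qpq = 0.000000, Gamma_qqq = 0.000000; k1 = (0.442943, 2.026218, -0.243896, 0.102651)
  k2: at (p, q) = (0.638289, 1.105458), (dp/dtau, dq/dtau) = (0.418553, 2.036483); Gamma_ppp = 1.198861, Gamma_ppq = 0.000000, Gamma_pqq = 0.000000, Gamma_qpp = -0.469561, Gamma_qpq = 0.000000, Gamma_qqq = 0.000000; k2 = (0.418553, 2.036483, -0.210025, 0.082261)
  k3: at (p, q) = (0.635850, 1.106484), (dp/dtau, dq/dtau) = (0.421941, 2.034444); Gamma_ppp = 1.201292, Gamma_ppq = 0.000000, Gamma_pqq = 0.000000, Gamma_qpp = -0.472318, Gamma_qpq = 0.000000, Gamma_qqq = 0.000000; k3 = (0.421941, 2.034444, -0.213871, 0.084089)
  k4: at (p, q) = (0.678383, 1.309725), (dp/dtau, dq/dtau) = (0.400169, 2.043035); Gamma_ppp = 1.159226, Gamma_ppq = 0.000000, Gamma_pqq = 0.000000, Gamma_qpp = -0.427202, Gamma_qpq = 0.000000, Gamma_qqq = 0.000000; k4 = (0.400169, 2.043035, -0.185633, 0.068410)
  Y <- Y + (h/6)(k1 + 2k2 + 2k3 + k4): p = 0.6781, q = 1.3099, dp/dtau = 0.4004, dq/dtau = 2.0430
step 3:
  k1: at (p, q) = (0.678131, 1.309873), (dp/dtau, dq/dtau) = (0.400366, 2.043010); Gamma_ppp = 1.159472, Gamma_ppq = 0.000000, Gamma_pqq = 0.000000, Gamma_qpp = -0.427451, Gamma_qpq = 0.000000, Gamma_qqq = 0.000000; k1 = (0.400366, 2.043010, -0.185855, 0.068517)
  k2: at (p, q) = (0.718168, 1.514174), (dp/dtau, dq/dtau) = (0.381780, 2.049861); Gamma_ppp = 1.120798, Gamma_ppq = 0.000000, Gamma_pqq = 0.000000, Gamma_qpp = -0.390159, Gamma_qpq = 0.000000, Gamma_qqq = 0.000000; k2 = (0.381780, 2.049861, -0.163363, 0.056868)
  k3: at (p, q) = (0.716309, 1.514859), (dp/dtau, dq/dtau) = (0.384029, 2.048696); Gamma_ppp = 1.122568, Gamma_ppq = 0.000000, Gamma_pqq = 0.000000, Gamma_qpp = -0.391789, Gamma_qpq = 0.000000, Gamma_qqq = 0.000000; k3 = (0.384029, 2.048696, -0.165555, 0.057780)
  k4: at (p, q) = (0.754937, 1.719612), (dp/dtau, dq/dtau) = (0.367255, 2.054566); Gamma_ppp = 1.086350, Gamma_ppq = 0.000000, Gamma_pqq = 0.000000, Gamma_qpp = -0.359749, Gamma_qpq = 0.000000, Gamma_qqq = 0.000000; k4 = (0.367255, 2.054566, -0.146523, 0.048521)
  Y <- Y + (h/6)(k1 + 2k2 + 2k3 + k4): p = 0.7548, q = 1.7197, dp/dtau = 0.3674, dq/dtau = 2.0546

Answer: p = 0.7548, q = 1.7197, dp/dtau = 0.3674, dq/dtau = 2.0546


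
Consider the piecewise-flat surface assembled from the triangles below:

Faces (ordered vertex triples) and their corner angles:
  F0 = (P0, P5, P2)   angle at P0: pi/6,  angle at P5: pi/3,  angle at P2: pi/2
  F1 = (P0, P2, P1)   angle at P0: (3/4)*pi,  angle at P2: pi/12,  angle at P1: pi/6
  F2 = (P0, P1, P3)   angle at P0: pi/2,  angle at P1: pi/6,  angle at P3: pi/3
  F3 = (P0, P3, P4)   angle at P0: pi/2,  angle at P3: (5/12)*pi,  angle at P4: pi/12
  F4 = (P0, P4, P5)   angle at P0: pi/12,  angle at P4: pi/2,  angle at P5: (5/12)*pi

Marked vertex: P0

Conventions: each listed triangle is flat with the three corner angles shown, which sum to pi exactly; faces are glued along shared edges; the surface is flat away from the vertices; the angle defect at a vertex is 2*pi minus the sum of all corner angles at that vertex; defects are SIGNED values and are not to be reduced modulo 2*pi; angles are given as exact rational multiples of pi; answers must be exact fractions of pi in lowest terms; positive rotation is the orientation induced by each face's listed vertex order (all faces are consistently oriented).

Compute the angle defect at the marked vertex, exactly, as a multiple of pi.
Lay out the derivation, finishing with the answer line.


Sum of corner angles at P0: 2*pi
defect = 2*pi - 2*pi

Answer: defect(P0) = 0


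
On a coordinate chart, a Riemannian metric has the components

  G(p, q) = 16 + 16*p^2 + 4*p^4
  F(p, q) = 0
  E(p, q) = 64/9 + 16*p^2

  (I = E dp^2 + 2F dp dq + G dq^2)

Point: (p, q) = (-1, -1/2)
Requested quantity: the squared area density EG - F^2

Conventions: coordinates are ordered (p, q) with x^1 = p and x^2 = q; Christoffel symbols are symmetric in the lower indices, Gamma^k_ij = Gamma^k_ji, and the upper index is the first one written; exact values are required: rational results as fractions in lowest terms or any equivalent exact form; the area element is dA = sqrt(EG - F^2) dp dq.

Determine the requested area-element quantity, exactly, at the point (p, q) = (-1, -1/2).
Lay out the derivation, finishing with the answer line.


E = 208/9, F = 0, G = 36; EG - F^2 = 832

Answer: EG - F^2 = 832


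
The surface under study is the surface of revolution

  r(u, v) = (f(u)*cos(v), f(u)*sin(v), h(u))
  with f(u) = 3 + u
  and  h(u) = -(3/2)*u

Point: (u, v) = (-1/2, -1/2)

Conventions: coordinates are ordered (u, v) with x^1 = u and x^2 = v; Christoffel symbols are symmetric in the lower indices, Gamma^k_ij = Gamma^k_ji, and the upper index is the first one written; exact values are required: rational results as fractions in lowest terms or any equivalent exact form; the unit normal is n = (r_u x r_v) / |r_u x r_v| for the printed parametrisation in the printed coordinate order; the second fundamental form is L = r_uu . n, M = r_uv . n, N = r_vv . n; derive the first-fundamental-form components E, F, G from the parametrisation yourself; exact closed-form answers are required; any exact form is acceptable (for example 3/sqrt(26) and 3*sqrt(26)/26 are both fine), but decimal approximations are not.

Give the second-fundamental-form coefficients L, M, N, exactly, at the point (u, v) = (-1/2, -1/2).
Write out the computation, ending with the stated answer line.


f = 5/2, f' = 1, f'' = 0, h' = -3/2, h'' = 0
E = 13/4, F = 0, G = 25/4; answer radicand W^2 = 13/4
unnormalised second-form numerators: l = 0, m = 0, n = -15/4; L = l/sqrt(13/4), and similarly M = m/sqrt(W^2), N = n/sqrt(W^2)

Answer: L = 0, M = 0, N = -15*sqrt(13)/26


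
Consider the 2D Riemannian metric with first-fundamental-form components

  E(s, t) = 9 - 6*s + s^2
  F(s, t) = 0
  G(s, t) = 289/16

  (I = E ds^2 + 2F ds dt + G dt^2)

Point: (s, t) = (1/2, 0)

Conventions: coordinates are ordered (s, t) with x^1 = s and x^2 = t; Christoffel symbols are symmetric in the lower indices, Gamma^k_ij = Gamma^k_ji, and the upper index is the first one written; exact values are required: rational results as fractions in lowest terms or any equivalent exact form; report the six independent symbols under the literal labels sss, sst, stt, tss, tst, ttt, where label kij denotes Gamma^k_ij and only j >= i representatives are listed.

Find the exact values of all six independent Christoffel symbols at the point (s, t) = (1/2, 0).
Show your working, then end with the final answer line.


E = 25/4, F = 0, G = 289/16 at the point
E_s = -5, E_t = 0, F_s = 0, F_t = 0, G_s = 0, G_t = 0
EG - F^2 = 7225/64;  g^inv = (64/7225) * [[289/16, 0], [0, 25/4]]
first-kind symbols [ij,l] = (1/2)(d_i g_jl + d_j g_il - d_l g_ij): [ss,s] = E_s/2 = -5/2, [ss,t] = F_s - E_t/2 = 0, [st,s] = E_t/2 = 0, [st,t] = G_s/2 = 0, [tt,s] = F_t - G_s/2 = 0, [tt,t] = G_t/2 = 0
Gamma^s_ij = (G*[ij,s] - F*[ij,t])/(EG - F^2), Gamma^t_ij = (E*[ij,t] - F*[ij,s])/(EG - F^2)

Answer: Gamma_sss = -2/5, Gamma_sst = 0, Gamma_stt = 0, Gamma_tss = 0, Gamma_tst = 0, Gamma_ttt = 0


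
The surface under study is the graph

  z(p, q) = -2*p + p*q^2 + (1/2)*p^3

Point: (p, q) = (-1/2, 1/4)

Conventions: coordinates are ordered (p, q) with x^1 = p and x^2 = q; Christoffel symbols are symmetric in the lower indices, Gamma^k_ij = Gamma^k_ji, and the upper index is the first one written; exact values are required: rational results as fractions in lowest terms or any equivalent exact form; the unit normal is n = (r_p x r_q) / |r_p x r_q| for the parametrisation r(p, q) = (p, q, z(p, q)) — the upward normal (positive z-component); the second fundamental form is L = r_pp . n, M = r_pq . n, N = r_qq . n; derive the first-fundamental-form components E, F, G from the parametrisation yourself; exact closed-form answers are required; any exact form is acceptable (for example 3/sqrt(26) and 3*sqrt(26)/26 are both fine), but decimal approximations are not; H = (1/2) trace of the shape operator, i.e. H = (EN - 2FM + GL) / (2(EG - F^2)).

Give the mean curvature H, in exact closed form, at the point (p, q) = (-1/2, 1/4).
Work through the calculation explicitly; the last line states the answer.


z_p = -25/16, z_q = -1/4, z_pp = -3/2, z_pq = 1/2, z_qq = -1
E = 881/256, F = 25/64, G = 17/16; answer radicand W^2 = 897/256
unnormalised second-form numerators: l = -3/2, m = 1/2, n = -1; L = l/sqrt(897/256), and similarly M = m/sqrt(W^2), N = n/sqrt(W^2)
H = (E*n - 2*F*m + G*l) / (2*(EG - F^2)*sqrt(W^2)); E*n - 2*F*m + G*l = -1389/256, EG - F^2 = 897/256, so H = (-463/598)/sqrt(897/256)

Answer: H = -3704*sqrt(897)/268203


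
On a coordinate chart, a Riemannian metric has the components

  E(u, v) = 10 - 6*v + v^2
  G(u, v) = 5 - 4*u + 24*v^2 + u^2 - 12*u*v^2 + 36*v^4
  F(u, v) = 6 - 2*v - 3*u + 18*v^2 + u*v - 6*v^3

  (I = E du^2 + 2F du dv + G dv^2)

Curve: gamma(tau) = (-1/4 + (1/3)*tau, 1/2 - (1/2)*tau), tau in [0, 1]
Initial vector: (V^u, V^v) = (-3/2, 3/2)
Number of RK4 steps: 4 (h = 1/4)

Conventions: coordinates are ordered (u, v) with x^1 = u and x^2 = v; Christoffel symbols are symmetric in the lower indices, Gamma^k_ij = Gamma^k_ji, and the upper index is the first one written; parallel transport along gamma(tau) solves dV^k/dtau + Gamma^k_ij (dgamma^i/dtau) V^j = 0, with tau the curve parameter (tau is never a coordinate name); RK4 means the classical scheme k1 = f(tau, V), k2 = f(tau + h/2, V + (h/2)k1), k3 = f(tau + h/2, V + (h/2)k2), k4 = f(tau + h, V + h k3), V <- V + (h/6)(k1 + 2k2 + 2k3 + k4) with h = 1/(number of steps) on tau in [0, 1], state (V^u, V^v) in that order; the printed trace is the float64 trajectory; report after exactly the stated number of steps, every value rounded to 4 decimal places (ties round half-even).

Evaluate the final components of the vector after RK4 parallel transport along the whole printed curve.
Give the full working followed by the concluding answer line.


gamma'(tau) = (1/3, -1/2); f(tau, V)^k = -Gamma^k_ij(gamma(tau)) gamma'^i(tau) V^j; h = 1/4; intermediate values shown to 6 dp
curve data and Christoffel symbols at the stage parameters:
  tau = 0.000000: gamma = (-0.250000, 0.500000), gamma' = (0.333333, -0.500000); Gamma_uuu = 0.000000, Gamma_uuv = -0.117302, Gamma_uvv = 0.703812, Gamma_vuu = 0.000000, Gamma_vuv = -0.175953, Gamma_vvv = 1.055718
  tau = 0.125000: gamma = (-0.208333, 0.437500), gamma' = (0.333333, -0.500000); Gamma_uuu = 0.000000, Gamma_uuv = -0.136055, Gamma_uvv = 0.714288, Gamma_vuu = 0.000000, Gamma_vuv = -0.178226, Gamma_vvv = 0.935688
  tau = 0.250000: gamma = (-0.166667, 0.375000), gamma' = (0.333333, -0.500000); Gamma_uuu = 0.000000, Gamma_uuv = -0.154838, Gamma_uvv = 0.696770, Gamma_vuu = 0.000000, Gamma_vuv = -0.177572, Gamma_vvv = 0.799073
  tau = 0.375000: gamma = (-0.125000, 0.312500), gamma' = (0.333333, -0.500000); Gamma_uuu = 0.000000, Gamma_uuv = -0.172587, Gamma_uvv = 0.647202, Gamma_vuu = 0.000000, Gamma_vuv = -0.174092, Gamma_vvv = 0.652846
  tau = 0.500000: gamma = (-0.083333, 0.250000), gamma' = (0.333333, -0.500000); Gamma_uuu = 0.000000, Gamma_uuv = -0.188280, Gamma_uvv = 0.564840, Gamma_vuu = 0.000000, Gamma_vuv = -0.168311, Gamma_vvv = 0.504933
  tau = 0.625000: gamma = (-0.041667, 0.187500), gamma' = (0.333333, -0.500000); Gamma_uuu = 0.000000, Gamma_uuv = -0.201117, Gamma_uvv = 0.452514, Gamma_vuu = 0.000000, Gamma_vuv = -0.161080, Gamma_vvv = 0.362430
  tau = 0.750000: gamma = (0.000000, 0.125000), gamma' = (0.333333, -0.500000); Gamma_uuu = 0.000000, Gamma_uuv = -0.210632, Gamma_uvv = 0.315948, Gamma_vuu = 0.000000, Gamma_vuv = -0.153395, Gamma_vvv = 0.230092
  tau = 0.875000: gamma = (0.041667, 0.062500), gamma' = (0.333333, -0.500000); Gamma_uuu = 0.000000, Gamma_uuv = -0.216689, Gamma_uvv = 0.162516, Gamma_vuu = 0.000000, Gamma_vuv = -0.146188, Gamma_vvv = 0.109641
  tau = 1.000000: gamma = (0.083333, 0.000000), gamma' = (0.333333, -0.500000); Gamma_uuu = 0.000000, Gamma_uuv = -0.219401, Gamma_uvv = 0.000000, Gamma_vuu = 0.000000, Gamma_vuv = -0.140173, Gamma_vvv = 0.000000
step 0: V^u = -1.5000, V^v = 1.5000
step 1: k1 = (0.674487, 1.011730), k2 = (0.750951, 0.983716), k3 = (0.748891, 0.981017), k4 = (0.799731, 0.917152); V <- V + (h/6)(k1 + 2k2 + 2k3 + k4): V^u = -1.3136, V^v = 1.7441
step 2: k1 = (0.799331, 0.916693), k2 = (0.813133, 0.820224), k3 = (0.808388, 0.815438), k4 = (0.777032, 0.694619); V <- V + (h/6)(k1 + 2k2 + 2k3 + k4): V^u = -1.1128, V^v = 1.9475
step 3: k1 = (0.777009, 0.694599), k2 = (0.698804, 0.559690), k3 = (0.694841, 0.556516), k4 = (0.575044, 0.418782); V <- V + (h/6)(k1 + 2k2 + 2k3 + k4): V^u = -0.9403, V^v = 2.0869
step 4: k1 = (0.575238, 0.418924), k2 = (0.422445, 0.285000), k3 = (0.421945, 0.284663), k4 = (0.249411, 0.159346); V <- V + (h/6)(k1 + 2k2 + 2k3 + k4): V^u = -0.8356, V^v = 2.1585

Answer: V^u = -0.8356, V^v = 2.1585


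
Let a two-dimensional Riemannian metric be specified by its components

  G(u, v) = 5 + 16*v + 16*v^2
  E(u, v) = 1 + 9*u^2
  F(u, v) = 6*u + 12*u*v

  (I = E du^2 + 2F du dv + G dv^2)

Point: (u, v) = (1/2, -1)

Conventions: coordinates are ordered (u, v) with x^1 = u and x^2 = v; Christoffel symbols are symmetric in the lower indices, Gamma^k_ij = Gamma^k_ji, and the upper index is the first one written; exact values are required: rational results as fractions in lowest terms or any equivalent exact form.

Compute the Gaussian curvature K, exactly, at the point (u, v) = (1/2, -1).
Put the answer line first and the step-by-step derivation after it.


Answer: K = 192/841

E = 13/4, F = -3, G = 5, EG - F^2 = 29/4 at the point
E_u = 9, E_v = 0, F_u = -6, F_v = 6, G_u = 0, G_v = -16
E_vv = 0, F_uv = 12, G_uu = 0
Using the Brioschi determinant formula for K from the metric derivatives:
M1 = [[-E_vv/2 + F_uv - G_uu/2, E_u/2, F_u - E_v/2], [F_v - G_u/2, E, F], [G_v/2, F, G]] = [[12, 9/2, -6], [6, 13/4, -3], [-8, -3, 5]]; det M1 = 12
M2 = [[0, E_v/2, G_u/2], [E_v/2, E, F], [G_u/2, F, G]] = [[0, 0, 0], [0, 13/4, -3], [0, -3, 5]]; det M2 = 0
det M1 - det M2 = 12; K = 12 / (29/4)^2 = 192/841


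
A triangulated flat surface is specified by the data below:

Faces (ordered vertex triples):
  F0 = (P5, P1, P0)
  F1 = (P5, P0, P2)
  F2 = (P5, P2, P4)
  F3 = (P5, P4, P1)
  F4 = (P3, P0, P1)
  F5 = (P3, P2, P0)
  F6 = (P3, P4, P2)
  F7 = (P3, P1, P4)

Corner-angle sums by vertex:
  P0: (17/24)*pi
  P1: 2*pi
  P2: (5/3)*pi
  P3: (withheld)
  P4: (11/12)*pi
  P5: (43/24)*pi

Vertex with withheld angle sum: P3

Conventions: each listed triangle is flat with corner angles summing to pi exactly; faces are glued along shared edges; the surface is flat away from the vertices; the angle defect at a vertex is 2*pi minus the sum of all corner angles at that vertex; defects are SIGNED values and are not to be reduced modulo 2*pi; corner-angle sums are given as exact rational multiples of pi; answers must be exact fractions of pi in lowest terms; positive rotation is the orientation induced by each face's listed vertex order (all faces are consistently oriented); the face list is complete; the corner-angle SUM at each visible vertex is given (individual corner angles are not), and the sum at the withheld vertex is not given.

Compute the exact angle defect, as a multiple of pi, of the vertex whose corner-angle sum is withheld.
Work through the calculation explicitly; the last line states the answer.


V = 6, E = 12, F = 8; chi = V - E + F = 2
Gauss-Bonnet: total defect = 2*pi*chi = 4*pi; visible defects sum to (35/12)*pi

Answer: defect(P3) = (13/12)*pi


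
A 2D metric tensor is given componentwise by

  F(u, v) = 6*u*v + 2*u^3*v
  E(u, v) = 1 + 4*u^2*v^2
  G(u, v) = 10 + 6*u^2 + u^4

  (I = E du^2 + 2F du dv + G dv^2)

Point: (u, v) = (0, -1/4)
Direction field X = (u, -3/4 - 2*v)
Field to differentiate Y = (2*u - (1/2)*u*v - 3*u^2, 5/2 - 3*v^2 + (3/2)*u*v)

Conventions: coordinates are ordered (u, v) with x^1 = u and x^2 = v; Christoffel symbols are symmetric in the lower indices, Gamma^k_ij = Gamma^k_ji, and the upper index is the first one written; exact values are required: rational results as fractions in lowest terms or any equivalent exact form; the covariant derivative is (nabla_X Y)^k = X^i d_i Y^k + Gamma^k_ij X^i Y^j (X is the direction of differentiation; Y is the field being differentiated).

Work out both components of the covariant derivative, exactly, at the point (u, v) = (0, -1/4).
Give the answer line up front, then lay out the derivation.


Answer: (nabla_X Y)^u = 0, (nabla_X Y)^v = -3/8

E = 1, F = 0, G = 10 at the point
E_u = 0, E_v = 0, F_u = -3/2, F_v = 0, G_u = 0, G_v = 0
EG - F^2 = 10;  g^inv = (1/10) * [[10, 0], [0, 1]]
first-kind symbols [ij,l] = (1/2)(d_i g_jl + d_j g_il - d_l g_ij): [uu,u] = E_u/2 = 0, [uu,v] = F_u - E_v/2 = -3/2, [uv,u] = E_v/2 = 0, [uv,v] = G_u/2 = 0, [vv,u] = F_v - G_u/2 = 0, [vv,v] = G_v/2 = 0
Gamma^u_ij = (G*[ij,u] - F*[ij,v])/(EG - F^2), Gamma^v_ij = (E*[ij,v] - F*[ij,u])/(EG - F^2)
Gamma_uuu = 0, Gamma_uuv = 0, Gamma_uvv = 0, Gamma_vuu = -3/20, Gamma_vuv = 0, Gamma_vvv = 0
X = (0, -1/4), Y = (0, 37/16) at the point


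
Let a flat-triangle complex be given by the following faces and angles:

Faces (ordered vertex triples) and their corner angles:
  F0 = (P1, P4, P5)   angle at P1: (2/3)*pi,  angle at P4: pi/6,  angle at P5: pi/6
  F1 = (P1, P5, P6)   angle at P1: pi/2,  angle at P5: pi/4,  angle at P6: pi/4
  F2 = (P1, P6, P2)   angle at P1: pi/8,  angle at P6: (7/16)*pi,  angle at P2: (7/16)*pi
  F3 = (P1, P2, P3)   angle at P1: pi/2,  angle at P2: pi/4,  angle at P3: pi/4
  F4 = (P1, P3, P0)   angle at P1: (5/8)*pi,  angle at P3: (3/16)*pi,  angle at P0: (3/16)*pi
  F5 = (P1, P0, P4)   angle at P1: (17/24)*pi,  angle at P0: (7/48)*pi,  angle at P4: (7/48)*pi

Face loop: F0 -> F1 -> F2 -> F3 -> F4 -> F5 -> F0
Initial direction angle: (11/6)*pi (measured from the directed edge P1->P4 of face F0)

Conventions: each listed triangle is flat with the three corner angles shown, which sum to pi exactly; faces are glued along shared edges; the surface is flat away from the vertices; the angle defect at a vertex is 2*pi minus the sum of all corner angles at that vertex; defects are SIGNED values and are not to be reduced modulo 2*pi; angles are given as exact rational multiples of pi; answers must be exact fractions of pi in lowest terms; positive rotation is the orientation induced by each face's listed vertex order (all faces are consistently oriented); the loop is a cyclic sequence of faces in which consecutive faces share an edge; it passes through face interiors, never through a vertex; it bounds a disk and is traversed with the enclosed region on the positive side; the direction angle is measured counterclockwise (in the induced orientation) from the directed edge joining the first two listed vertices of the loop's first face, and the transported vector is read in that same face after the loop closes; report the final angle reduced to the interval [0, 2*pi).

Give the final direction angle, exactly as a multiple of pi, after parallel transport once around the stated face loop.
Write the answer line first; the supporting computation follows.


Answer: final direction angle = (17/24)*pi

enclosed vertex P1: corner angles sum to (25/8)*pi, defect = 2*pi - (25/8)*pi = (-9/8)*pi
transport around the loop rotates by the sum of enclosed defects; add to the initial angle mod 2*pi
final angle = (11/6)*pi - (9/8)*pi = (17/24)*pi (mod 2*pi)


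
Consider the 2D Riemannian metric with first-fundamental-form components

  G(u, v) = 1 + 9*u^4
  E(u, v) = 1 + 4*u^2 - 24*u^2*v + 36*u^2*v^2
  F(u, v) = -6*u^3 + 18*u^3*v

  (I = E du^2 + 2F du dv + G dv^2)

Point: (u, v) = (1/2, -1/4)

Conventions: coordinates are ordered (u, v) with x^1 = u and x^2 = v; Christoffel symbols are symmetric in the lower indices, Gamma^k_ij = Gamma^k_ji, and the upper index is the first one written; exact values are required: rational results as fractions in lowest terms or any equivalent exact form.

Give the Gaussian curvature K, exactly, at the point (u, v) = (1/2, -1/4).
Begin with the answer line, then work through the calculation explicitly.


Answer: K = -576/1369

E = 65/16, F = -21/16, G = 25/16, EG - F^2 = 37/8 at the point
E_u = 49/4, E_v = -21/2, F_u = -63/8, F_v = 9/4, G_u = 9/2, G_v = 0
E_vv = 18, F_uv = 27/2, G_uu = 27
Evaluate Brioschi's two determinant matrices M1, M2 and divide by (EG - F^2)^2.
M1 = [[-E_vv/2 + F_uv - G_uu/2, E_u/2, F_u - E_v/2], [F_v - G_u/2, E, F], [G_v/2, F, G]] = [[-9, 49/8, -21/8], [0, 65/16, -21/16], [0, -21/16, 25/16]]; det M1 = -333/8
M2 = [[0, E_v/2, G_u/2], [E_v/2, E, F], [G_u/2, F, G]] = [[0, -21/4, 9/4], [-21/4, 65/16, -21/16], [9/4, -21/16, 25/16]]; det M2 = -261/8
det M1 - det M2 = -9; K = -9 / (37/8)^2 = -576/1369


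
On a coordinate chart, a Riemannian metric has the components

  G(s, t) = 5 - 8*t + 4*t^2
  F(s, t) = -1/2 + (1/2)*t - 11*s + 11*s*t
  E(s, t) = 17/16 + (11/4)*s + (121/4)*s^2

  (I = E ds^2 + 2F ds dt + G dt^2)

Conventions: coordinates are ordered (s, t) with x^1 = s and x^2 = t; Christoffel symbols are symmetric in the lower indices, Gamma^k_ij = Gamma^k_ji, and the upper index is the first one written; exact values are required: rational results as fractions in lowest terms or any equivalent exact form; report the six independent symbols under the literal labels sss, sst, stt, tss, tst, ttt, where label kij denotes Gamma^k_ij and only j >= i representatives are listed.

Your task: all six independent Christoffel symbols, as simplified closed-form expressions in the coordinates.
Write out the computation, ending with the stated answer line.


E = 17/16 + (11/4)*s + (121/4)*s^2; F = -1/2 + (1/2)*t - 11*s + 11*s*t; G = 5 - 8*t + 4*t^2
Gamma^k_ij = (1/2) g^{kl} (d_i g_jl + d_j g_il - d_l g_ij), with g^inv = (1/(EG-F^2)) [[G, -F], [-F, E]]
first partials: E_s = 11/4 + (121/2)*s, E_t = 0, F_s = -11 + 11*t, F_t = 1/2 + 11*s, G_s = 0, G_t = -8 + 8*t
D = EG - F^2 = 81/16 - 8*t + (11/4)*s + 4*t^2 + (121/4)*s^2
expanded: Gamma^s_ss = (G E_s - 2F F_s + F E_t)/(2D), Gamma^s_st = (G E_t - F G_s)/(2D), Gamma^s_tt = (2G F_t - G G_s - F G_t)/(2D), Gamma^t_ss = (2E F_s - E E_t - F E_s)/(2D), Gamma^t_st = (E G_s - F E_t)/(2D), Gamma^t_tt = (E G_t - 2F F_t + F G_s)/(2D); substitute and cancel common factors

Answer: Gamma_sss = (484*s + 22)/(484*s^2 + 44*s + 64*t^2 - 128*t + 81), Gamma_sst = 0, Gamma_stt = (176*s + 8)/(484*s^2 + 44*s + 64*t^2 - 128*t + 81), Gamma_tss = (176*t - 176)/(484*s^2 + 44*s + 64*t^2 - 128*t + 81), Gamma_tst = 0, Gamma_ttt = (64*t - 64)/(484*s^2 + 44*s + 64*t^2 - 128*t + 81)


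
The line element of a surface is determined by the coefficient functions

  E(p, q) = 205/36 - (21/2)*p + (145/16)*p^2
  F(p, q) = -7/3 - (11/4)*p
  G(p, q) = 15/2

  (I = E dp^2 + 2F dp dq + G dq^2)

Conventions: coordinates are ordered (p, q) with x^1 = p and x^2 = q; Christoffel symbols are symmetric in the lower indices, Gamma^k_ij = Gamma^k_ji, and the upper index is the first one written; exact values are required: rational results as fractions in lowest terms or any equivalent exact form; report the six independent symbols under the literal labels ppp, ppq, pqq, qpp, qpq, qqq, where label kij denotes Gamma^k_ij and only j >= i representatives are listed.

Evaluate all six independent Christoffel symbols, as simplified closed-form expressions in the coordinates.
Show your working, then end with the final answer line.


E = 205/36 - (21/2)*p + (145/16)*p^2; F = -7/3 - (11/4)*p; G = 15/2
Gamma^k_ij = (1/2) g^{kl} (d_i g_jl + d_j g_il - d_l g_ij), with g^inv = (1/(EG-F^2)) [[G, -F], [-F, E]]
first partials: E_p = -21/2 + (145/8)*p, E_q = 0, F_p = -11/4, F_q = 0, G_p = 0, G_q = 0
D = EG - F^2 = 2683/72 - (1099/12)*p + (1933/32)*p^2
expanded: Gamma^p_pp = (G E_p - 2F F_p + F E_q)/(2D), Gamma^p_pq = (G E_q - F G_p)/(2D), Gamma^p_qq = (2G F_q - G G_p - F G_q)/(2D), Gamma^q_pp = (2E F_p - E E_q - F E_p)/(2D), Gamma^q_pq = (E G_p - F E_q)/(2D), Gamma^q_qq = (E G_q - 2F F_q + F G_p)/(2D); substitute and cancel common factors

Answer: Gamma_ppp = (17397*p - 13188)/(17397*p^2 - 26376*p + 10732), Gamma_ppq = 0, Gamma_pqq = 0, Gamma_qpp = (10248*p - 8038)/(17397*p^2 - 26376*p + 10732), Gamma_qpq = 0, Gamma_qqq = 0


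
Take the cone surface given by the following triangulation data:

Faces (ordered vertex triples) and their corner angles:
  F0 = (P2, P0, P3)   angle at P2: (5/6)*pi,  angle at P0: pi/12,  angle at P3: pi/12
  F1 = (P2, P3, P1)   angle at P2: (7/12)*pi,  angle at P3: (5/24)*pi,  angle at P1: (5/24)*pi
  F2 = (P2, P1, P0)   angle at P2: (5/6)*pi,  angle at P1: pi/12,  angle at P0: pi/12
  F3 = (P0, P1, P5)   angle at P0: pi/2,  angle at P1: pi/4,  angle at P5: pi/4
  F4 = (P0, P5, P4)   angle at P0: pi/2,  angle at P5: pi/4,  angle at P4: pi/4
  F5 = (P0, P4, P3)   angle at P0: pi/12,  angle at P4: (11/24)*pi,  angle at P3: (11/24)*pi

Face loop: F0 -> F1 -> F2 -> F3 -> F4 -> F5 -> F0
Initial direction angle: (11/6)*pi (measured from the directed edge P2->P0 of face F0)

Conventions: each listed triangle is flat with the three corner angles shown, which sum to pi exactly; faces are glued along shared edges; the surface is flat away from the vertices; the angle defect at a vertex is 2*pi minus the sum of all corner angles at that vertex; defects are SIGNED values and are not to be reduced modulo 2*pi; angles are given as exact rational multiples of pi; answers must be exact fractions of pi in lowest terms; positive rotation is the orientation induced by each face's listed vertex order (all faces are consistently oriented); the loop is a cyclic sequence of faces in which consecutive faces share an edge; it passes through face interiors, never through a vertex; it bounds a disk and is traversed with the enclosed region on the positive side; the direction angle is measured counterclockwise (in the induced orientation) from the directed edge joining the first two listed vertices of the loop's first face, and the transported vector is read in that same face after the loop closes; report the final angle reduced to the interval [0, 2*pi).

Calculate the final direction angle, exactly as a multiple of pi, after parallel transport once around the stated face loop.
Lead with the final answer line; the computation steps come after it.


Answer: final direction angle = pi/3

enclosed vertex P0: corner angles sum to (5/4)*pi, defect = 2*pi - (5/4)*pi = (3/4)*pi
enclosed vertex P2: corner angles sum to (9/4)*pi, defect = 2*pi - (9/4)*pi = -pi/4
the final direction is the initial angle plus the enclosed defects, taken mod 2*pi in the induced orientation
final angle = (11/6)*pi + pi/2 = pi/3 (mod 2*pi)


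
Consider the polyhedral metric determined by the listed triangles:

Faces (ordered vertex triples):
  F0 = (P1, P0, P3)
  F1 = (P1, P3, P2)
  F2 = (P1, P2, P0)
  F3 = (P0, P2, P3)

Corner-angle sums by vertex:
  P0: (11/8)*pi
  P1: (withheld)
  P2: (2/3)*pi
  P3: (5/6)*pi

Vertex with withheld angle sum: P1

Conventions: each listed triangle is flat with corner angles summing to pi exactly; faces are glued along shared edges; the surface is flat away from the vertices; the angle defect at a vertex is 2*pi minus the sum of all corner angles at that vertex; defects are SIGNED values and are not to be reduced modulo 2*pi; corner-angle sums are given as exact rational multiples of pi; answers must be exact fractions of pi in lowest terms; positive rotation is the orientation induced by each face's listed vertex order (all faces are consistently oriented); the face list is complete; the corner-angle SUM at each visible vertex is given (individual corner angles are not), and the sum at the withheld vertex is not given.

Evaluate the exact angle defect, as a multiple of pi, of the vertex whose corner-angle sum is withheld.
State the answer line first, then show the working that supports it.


Answer: defect(P1) = (7/8)*pi

V = 4, E = 6, F = 4; chi = V - E + F = 2
Gauss-Bonnet: total defect = 2*pi*chi = 4*pi; visible defects sum to (25/8)*pi


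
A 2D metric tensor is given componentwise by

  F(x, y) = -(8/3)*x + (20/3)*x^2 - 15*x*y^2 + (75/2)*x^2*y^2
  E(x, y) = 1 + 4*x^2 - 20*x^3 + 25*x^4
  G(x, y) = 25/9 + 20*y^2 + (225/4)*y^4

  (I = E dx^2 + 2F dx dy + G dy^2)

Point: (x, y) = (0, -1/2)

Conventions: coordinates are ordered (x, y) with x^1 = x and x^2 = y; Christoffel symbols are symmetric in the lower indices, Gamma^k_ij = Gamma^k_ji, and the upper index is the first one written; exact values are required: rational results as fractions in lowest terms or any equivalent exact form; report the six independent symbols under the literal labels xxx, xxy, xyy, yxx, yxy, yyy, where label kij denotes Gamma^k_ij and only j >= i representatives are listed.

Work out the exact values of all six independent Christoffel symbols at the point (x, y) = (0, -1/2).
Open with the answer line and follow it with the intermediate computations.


Answer: Gamma_xxx = 0, Gamma_xxy = 0, Gamma_xyy = 0, Gamma_yxx = -3696/6505, Gamma_yxy = 0, Gamma_yyy = -2772/1301

E = 1, F = 0, G = 6505/576 at the point
E_x = 0, E_y = 0, F_x = -77/12, F_y = 0, G_x = 0, G_y = -385/8
EG - F^2 = 6505/576;  g^inv = (576/6505) * [[6505/576, 0], [0, 1]]
first-kind symbols [ij,l] = (1/2)(d_i g_jl + d_j g_il - d_l g_ij): [xx,x] = E_x/2 = 0, [xx,y] = F_x - E_y/2 = -77/12, [xy,x] = E_y/2 = 0, [xy,y] = G_x/2 = 0, [yy,x] = F_y - G_x/2 = 0, [yy,y] = G_y/2 = -385/16
Gamma^x_ij = (G*[ij,x] - F*[ij,y])/(EG - F^2), Gamma^y_ij = (E*[ij,y] - F*[ij,x])/(EG - F^2)


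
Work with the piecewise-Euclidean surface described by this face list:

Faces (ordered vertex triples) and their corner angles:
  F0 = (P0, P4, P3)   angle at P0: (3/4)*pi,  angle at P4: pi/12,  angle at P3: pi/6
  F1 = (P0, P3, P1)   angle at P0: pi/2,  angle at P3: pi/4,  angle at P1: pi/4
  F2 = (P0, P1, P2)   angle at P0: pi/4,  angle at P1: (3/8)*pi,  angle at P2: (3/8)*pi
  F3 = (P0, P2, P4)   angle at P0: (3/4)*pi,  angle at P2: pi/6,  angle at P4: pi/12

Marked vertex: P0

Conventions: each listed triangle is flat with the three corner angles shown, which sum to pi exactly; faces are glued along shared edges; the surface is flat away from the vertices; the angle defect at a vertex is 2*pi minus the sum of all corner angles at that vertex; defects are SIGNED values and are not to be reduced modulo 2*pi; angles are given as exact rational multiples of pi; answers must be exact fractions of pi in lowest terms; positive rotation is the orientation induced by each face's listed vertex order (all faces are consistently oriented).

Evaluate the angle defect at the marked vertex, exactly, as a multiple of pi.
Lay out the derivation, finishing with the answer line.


Sum of corner angles at P0: (9/4)*pi
defect = 2*pi - (9/4)*pi

Answer: defect(P0) = -pi/4
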